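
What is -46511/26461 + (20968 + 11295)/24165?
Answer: -270227072/639430065 ≈ -0.42261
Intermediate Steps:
-46511/26461 + (20968 + 11295)/24165 = -46511*1/26461 + 32263*(1/24165) = -46511/26461 + 32263/24165 = -270227072/639430065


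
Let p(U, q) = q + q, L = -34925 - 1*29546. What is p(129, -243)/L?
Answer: 486/64471 ≈ 0.0075383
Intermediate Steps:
L = -64471 (L = -34925 - 29546 = -64471)
p(U, q) = 2*q
p(129, -243)/L = (2*(-243))/(-64471) = -486*(-1/64471) = 486/64471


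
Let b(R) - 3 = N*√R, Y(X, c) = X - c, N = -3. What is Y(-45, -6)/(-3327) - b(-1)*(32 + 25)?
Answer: -189626/1109 + 171*I ≈ -170.99 + 171.0*I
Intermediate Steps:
b(R) = 3 - 3*√R
Y(-45, -6)/(-3327) - b(-1)*(32 + 25) = (-45 - 1*(-6))/(-3327) - (3 - 3*I)*(32 + 25) = (-45 + 6)*(-1/3327) - (3 - 3*I)*57 = -39*(-1/3327) - (171 - 171*I) = 13/1109 + (-171 + 171*I) = -189626/1109 + 171*I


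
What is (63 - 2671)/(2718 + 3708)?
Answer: -1304/3213 ≈ -0.40585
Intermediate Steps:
(63 - 2671)/(2718 + 3708) = -2608/6426 = -2608*1/6426 = -1304/3213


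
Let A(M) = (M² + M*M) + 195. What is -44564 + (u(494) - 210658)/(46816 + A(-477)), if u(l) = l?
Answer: -22374413080/502069 ≈ -44564.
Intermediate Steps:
A(M) = 195 + 2*M² (A(M) = (M² + M²) + 195 = 2*M² + 195 = 195 + 2*M²)
-44564 + (u(494) - 210658)/(46816 + A(-477)) = -44564 + (494 - 210658)/(46816 + (195 + 2*(-477)²)) = -44564 - 210164/(46816 + (195 + 2*227529)) = -44564 - 210164/(46816 + (195 + 455058)) = -44564 - 210164/(46816 + 455253) = -44564 - 210164/502069 = -22374413080/502069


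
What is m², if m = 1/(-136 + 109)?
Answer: 1/729 ≈ 0.0013717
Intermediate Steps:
m = -1/27 (m = 1/(-27) = -1/27 ≈ -0.037037)
m² = (-1/27)² = 1/729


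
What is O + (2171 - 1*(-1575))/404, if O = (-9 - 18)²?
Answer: 149131/202 ≈ 738.27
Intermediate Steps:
O = 729 (O = (-27)² = 729)
O + (2171 - 1*(-1575))/404 = 729 + (2171 - 1*(-1575))/404 = 729 + (2171 + 1575)*(1/404) = 729 + 3746*(1/404) = 729 + 1873/202 = 149131/202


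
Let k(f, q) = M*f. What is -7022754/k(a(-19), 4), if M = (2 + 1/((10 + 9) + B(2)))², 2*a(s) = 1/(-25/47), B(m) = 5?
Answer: 202255315200/112847 ≈ 1.7923e+6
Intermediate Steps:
a(s) = -47/50 (a(s) = 1/(2*((-25/47))) = 1/(2*((-25*1/47))) = 1/(2*(-25/47)) = (½)*(-47/25) = -47/50)
M = 2401/576 (M = (2 + 1/((10 + 9) + 5))² = (2 + 1/(19 + 5))² = (2 + 1/24)² = (49/24)² = 2401/576 ≈ 4.1684)
k(f, q) = 2401*f/576
-7022754/k(a(-19), 4) = -7022754/((2401/576)*(-47/50)) = -7022754/(-112847/28800) = -7022754*(-28800/112847) = 202255315200/112847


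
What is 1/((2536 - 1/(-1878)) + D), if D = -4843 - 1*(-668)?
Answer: -1878/3078041 ≈ -0.00061013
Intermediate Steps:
D = -4175 (D = -4843 + 668 = -4175)
1/((2536 - 1/(-1878)) + D) = 1/((2536 - 1/(-1878)) - 4175) = 1/((2536 - 1*(-1/1878)) - 4175) = 1/((2536 + 1/1878) - 4175) = 1/(4762609/1878 - 4175) = 1/(-3078041/1878) = -1878/3078041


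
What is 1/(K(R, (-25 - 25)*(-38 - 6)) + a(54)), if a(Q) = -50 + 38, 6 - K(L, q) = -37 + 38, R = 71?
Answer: -⅐ ≈ -0.14286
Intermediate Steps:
K(L, q) = 5 (K(L, q) = 6 - (-37 + 38) = 6 - 1*1 = 6 - 1 = 5)
a(Q) = -12
1/(K(R, (-25 - 25)*(-38 - 6)) + a(54)) = 1/(5 - 12) = 1/(-7) = -⅐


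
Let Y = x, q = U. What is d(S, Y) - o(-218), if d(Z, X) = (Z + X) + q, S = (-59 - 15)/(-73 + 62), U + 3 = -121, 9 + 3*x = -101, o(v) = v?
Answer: 2114/33 ≈ 64.061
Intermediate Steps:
x = -110/3 (x = -3 + (⅓)*(-101) = -3 - 101/3 = -110/3 ≈ -36.667)
U = -124 (U = -3 - 121 = -124)
q = -124
S = 74/11 (S = -74/(-11) = -74*(-1/11) = 74/11 ≈ 6.7273)
Y = -110/3 ≈ -36.667
d(Z, X) = -124 + X + Z (d(Z, X) = (Z + X) - 124 = (X + Z) - 124 = -124 + X + Z)
d(S, Y) - o(-218) = (-124 - 110/3 + 74/11) - 1*(-218) = -5080/33 + 218 = 2114/33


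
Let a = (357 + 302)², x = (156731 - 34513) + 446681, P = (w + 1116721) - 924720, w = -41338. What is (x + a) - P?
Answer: 852517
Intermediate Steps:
P = 150663 (P = (-41338 + 1116721) - 924720 = 1075383 - 924720 = 150663)
x = 568899 (x = 122218 + 446681 = 568899)
a = 434281 (a = 659² = 434281)
(x + a) - P = (568899 + 434281) - 1*150663 = 1003180 - 150663 = 852517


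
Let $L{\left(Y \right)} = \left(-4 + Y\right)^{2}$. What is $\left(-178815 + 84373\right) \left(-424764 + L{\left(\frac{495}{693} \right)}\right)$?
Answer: $\frac{1965612562894}{49} \approx 4.0115 \cdot 10^{10}$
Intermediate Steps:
$\left(-178815 + 84373\right) \left(-424764 + L{\left(\frac{495}{693} \right)}\right) = \left(-178815 + 84373\right) \left(-424764 + \left(-4 + \frac{495}{693}\right)^{2}\right) = - 94442 \left(-424764 + \left(-4 + 495 \cdot \frac{1}{693}\right)^{2}\right) = - 94442 \left(-424764 + \left(-4 + \frac{5}{7}\right)^{2}\right) = - 94442 \left(-424764 + \left(- \frac{23}{7}\right)^{2}\right) = - 94442 \left(-424764 + \frac{529}{49}\right) = \left(-94442\right) \left(- \frac{20812907}{49}\right) = \frac{1965612562894}{49}$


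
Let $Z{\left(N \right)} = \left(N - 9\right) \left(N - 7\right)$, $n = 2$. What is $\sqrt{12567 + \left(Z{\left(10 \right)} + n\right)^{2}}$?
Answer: $4 \sqrt{787} \approx 112.21$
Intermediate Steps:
$Z{\left(N \right)} = \left(-9 + N\right) \left(-7 + N\right)$
$\sqrt{12567 + \left(Z{\left(10 \right)} + n\right)^{2}} = \sqrt{12567 + \left(\left(63 + 10^{2} - 160\right) + 2\right)^{2}} = \sqrt{12567 + \left(\left(63 + 100 - 160\right) + 2\right)^{2}} = \sqrt{12567 + \left(3 + 2\right)^{2}} = \sqrt{12567 + 5^{2}} = \sqrt{12567 + 25} = \sqrt{12592} = 4 \sqrt{787}$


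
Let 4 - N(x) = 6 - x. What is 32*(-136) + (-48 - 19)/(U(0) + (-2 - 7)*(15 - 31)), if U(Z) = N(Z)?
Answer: -618051/142 ≈ -4352.5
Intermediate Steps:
N(x) = -2 + x (N(x) = 4 - (6 - x) = 4 + (-6 + x) = -2 + x)
U(Z) = -2 + Z
32*(-136) + (-48 - 19)/(U(0) + (-2 - 7)*(15 - 31)) = 32*(-136) + (-48 - 19)/((-2 + 0) + (-2 - 7)*(15 - 31)) = -4352 - 67/(-2 - 9*(-16)) = -4352 - 67/(-2 + 144) = -4352 - 67/142 = -618051/142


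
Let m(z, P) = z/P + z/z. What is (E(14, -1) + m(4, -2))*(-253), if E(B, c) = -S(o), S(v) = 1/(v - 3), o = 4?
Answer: 506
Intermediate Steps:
S(v) = 1/(-3 + v)
E(B, c) = -1 (E(B, c) = -1/(-3 + 4) = -1/1 = -1*1 = -1)
m(z, P) = 1 + z/P (m(z, P) = z/P + 1 = 1 + z/P)
(E(14, -1) + m(4, -2))*(-253) = (-1 + (-2 + 4)/(-2))*(-253) = (-1 - ½*2)*(-253) = (-1 - 1)*(-253) = -2*(-253) = 506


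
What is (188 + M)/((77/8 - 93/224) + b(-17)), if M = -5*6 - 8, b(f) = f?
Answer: -6720/349 ≈ -19.255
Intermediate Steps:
M = -38 (M = -30 - 8 = -38)
(188 + M)/((77/8 - 93/224) + b(-17)) = (188 - 38)/((77/8 - 93/224) - 17) = 150/((77*(⅛) - 93*1/224) - 17) = 150/((77/8 - 93/224) - 17) = 150/(2063/224 - 17) = 150/(-1745/224) = 150*(-224/1745) = -6720/349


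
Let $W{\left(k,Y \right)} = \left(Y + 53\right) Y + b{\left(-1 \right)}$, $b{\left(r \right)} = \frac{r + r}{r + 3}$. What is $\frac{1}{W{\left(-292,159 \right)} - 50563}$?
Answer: $- \frac{1}{16856} \approx -5.9326 \cdot 10^{-5}$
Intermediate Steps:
$b{\left(r \right)} = \frac{2 r}{3 + r}$
$W{\left(k,Y \right)} = -1 + Y \left(53 + Y\right)$ ($W{\left(k,Y \right)} = \left(Y + 53\right) Y + 2 \left(-1\right) \frac{1}{3 - 1} = \left(53 + Y\right) Y + 2 \left(-1\right) \frac{1}{2} = Y \left(53 + Y\right) + 2 \left(-1\right) \frac{1}{2} = Y \left(53 + Y\right) - 1 = -1 + Y \left(53 + Y\right)$)
$\frac{1}{W{\left(-292,159 \right)} - 50563} = \frac{1}{\left(-1 + 159^{2} + 53 \cdot 159\right) - 50563} = \frac{1}{\left(-1 + 25281 + 8427\right) - 50563} = \frac{1}{33707 - 50563} = \frac{1}{-16856} = - \frac{1}{16856}$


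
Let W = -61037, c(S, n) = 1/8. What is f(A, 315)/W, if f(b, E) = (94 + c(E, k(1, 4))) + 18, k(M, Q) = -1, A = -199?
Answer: -897/488296 ≈ -0.0018370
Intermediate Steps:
c(S, n) = 1/8
f(b, E) = 897/8 (f(b, E) = (94 + 1/8) + 18 = 753/8 + 18 = 897/8)
f(A, 315)/W = (897/8)/(-61037) = (897/8)*(-1/61037) = -897/488296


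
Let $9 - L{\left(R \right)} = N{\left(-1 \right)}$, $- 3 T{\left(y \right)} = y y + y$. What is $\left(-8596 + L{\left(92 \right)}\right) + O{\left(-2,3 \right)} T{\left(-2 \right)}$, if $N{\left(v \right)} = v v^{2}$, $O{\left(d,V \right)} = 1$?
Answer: $- \frac{25760}{3} \approx -8586.7$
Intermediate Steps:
$T{\left(y \right)} = - \frac{y}{3} - \frac{y^{2}}{3}$ ($T{\left(y \right)} = - \frac{y y + y}{3} = - \frac{y^{2} + y}{3} = - \frac{y + y^{2}}{3} = - \frac{y}{3} - \frac{y^{2}}{3}$)
$N{\left(v \right)} = v^{3}$
$L{\left(R \right)} = 10$ ($L{\left(R \right)} = 9 - \left(-1\right)^{3} = 9 - -1 = 9 + 1 = 10$)
$\left(-8596 + L{\left(92 \right)}\right) + O{\left(-2,3 \right)} T{\left(-2 \right)} = \left(-8596 + 10\right) + 1 \left(\left(- \frac{1}{3}\right) \left(-2\right) \left(1 - 2\right)\right) = -8586 + 1 \left(\left(- \frac{1}{3}\right) \left(-2\right) \left(-1\right)\right) = -8586 + 1 \left(- \frac{2}{3}\right) = -8586 - \frac{2}{3} = - \frac{25760}{3}$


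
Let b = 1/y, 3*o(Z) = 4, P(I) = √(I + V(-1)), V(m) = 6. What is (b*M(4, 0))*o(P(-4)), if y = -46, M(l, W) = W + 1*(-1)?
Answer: 2/69 ≈ 0.028986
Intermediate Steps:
M(l, W) = -1 + W (M(l, W) = W - 1 = -1 + W)
P(I) = √(6 + I) (P(I) = √(I + 6) = √(6 + I))
o(Z) = 4/3 (o(Z) = (⅓)*4 = 4/3)
b = -1/46 (b = 1/(-46) = -1/46 ≈ -0.021739)
(b*M(4, 0))*o(P(-4)) = -(-1 + 0)/46*(4/3) = -1/46*(-1)*(4/3) = (1/46)*(4/3) = 2/69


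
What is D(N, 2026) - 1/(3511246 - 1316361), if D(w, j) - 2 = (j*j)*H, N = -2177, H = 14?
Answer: 126130089341409/2194885 ≈ 5.7465e+7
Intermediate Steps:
D(w, j) = 2 + 14*j**2 (D(w, j) = 2 + (j*j)*14 = 2 + j**2*14 = 2 + 14*j**2)
D(N, 2026) - 1/(3511246 - 1316361) = (2 + 14*2026**2) - 1/(3511246 - 1316361) = (2 + 14*4104676) - 1/2194885 = (2 + 57465464) - 1*1/2194885 = 57465466 - 1/2194885 = 126130089341409/2194885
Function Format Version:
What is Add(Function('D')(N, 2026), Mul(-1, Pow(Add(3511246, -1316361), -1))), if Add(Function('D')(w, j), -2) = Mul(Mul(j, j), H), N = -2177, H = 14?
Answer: Rational(126130089341409, 2194885) ≈ 5.7465e+7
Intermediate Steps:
Function('D')(w, j) = Add(2, Mul(14, Pow(j, 2))) (Function('D')(w, j) = Add(2, Mul(Mul(j, j), 14)) = Add(2, Mul(Pow(j, 2), 14)) = Add(2, Mul(14, Pow(j, 2))))
Add(Function('D')(N, 2026), Mul(-1, Pow(Add(3511246, -1316361), -1))) = Add(Add(2, Mul(14, Pow(2026, 2))), Mul(-1, Pow(Add(3511246, -1316361), -1))) = Add(Add(2, Mul(14, 4104676)), Mul(-1, Pow(2194885, -1))) = Add(Add(2, 57465464), Mul(-1, Rational(1, 2194885))) = Add(57465466, Rational(-1, 2194885)) = Rational(126130089341409, 2194885)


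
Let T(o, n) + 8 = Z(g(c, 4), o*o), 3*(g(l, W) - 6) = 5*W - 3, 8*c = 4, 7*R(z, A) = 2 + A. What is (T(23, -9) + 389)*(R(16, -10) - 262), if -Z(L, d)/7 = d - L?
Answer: 5968694/7 ≈ 8.5267e+5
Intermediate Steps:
R(z, A) = 2/7 + A/7 (R(z, A) = (2 + A)/7 = 2/7 + A/7)
c = ½ (c = (⅛)*4 = ½ ≈ 0.50000)
g(l, W) = 5 + 5*W/3 (g(l, W) = 6 + (5*W - 3)/3 = 6 + (-3 + 5*W)/3 = 6 + (-1 + 5*W/3) = 5 + 5*W/3)
Z(L, d) = -7*d + 7*L (Z(L, d) = -7*(d - L) = -7*d + 7*L)
T(o, n) = 221/3 - 7*o² (T(o, n) = -8 + (-7*o*o + 7*(5 + (5/3)*4)) = -8 + (-7*o² + 7*(5 + 20/3)) = -8 + (-7*o² + 7*(35/3)) = -8 + (-7*o² + 245/3) = -8 + (245/3 - 7*o²) = 221/3 - 7*o²)
(T(23, -9) + 389)*(R(16, -10) - 262) = ((221/3 - 7*23²) + 389)*((2/7 + (⅐)*(-10)) - 262) = ((221/3 - 7*529) + 389)*((2/7 - 10/7) - 262) = ((221/3 - 3703) + 389)*(-8/7 - 262) = (-10888/3 + 389)*(-1842/7) = -9721/3*(-1842/7) = 5968694/7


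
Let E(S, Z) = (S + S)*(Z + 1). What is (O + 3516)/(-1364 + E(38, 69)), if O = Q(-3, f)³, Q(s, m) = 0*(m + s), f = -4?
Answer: 879/989 ≈ 0.88878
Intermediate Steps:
Q(s, m) = 0
E(S, Z) = 2*S*(1 + Z) (E(S, Z) = (2*S)*(1 + Z) = 2*S*(1 + Z))
O = 0 (O = 0³ = 0)
(O + 3516)/(-1364 + E(38, 69)) = (0 + 3516)/(-1364 + 2*38*(1 + 69)) = 3516/(-1364 + 2*38*70) = 3516/(-1364 + 5320) = 3516/3956 = 3516*(1/3956) = 879/989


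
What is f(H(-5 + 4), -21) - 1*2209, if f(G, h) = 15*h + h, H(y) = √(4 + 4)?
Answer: -2545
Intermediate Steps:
H(y) = 2*√2 (H(y) = √8 = 2*√2)
f(G, h) = 16*h
f(H(-5 + 4), -21) - 1*2209 = 16*(-21) - 1*2209 = -336 - 2209 = -2545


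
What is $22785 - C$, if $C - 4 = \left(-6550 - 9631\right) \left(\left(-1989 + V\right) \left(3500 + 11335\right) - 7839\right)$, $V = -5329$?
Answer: $-1756777118008$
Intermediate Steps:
$C = 1756777140793$ ($C = 4 + \left(-6550 - 9631\right) \left(\left(-1989 - 5329\right) \left(3500 + 11335\right) - 7839\right) = 4 - 16181 \left(\left(-7318\right) 14835 - 7839\right) = 4 - 16181 \left(-108562530 - 7839\right) = 4 - -1756777140789 = 4 + 1756777140789 = 1756777140793$)
$22785 - C = 22785 - 1756777140793 = -1756777118008$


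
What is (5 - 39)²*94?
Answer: 108664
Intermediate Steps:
(5 - 39)²*94 = (-34)²*94 = 1156*94 = 108664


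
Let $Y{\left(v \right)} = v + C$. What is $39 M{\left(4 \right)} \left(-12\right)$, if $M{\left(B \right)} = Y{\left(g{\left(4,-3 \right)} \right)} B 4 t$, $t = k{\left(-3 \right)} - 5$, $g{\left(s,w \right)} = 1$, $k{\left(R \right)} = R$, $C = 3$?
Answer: $239616$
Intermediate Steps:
$Y{\left(v \right)} = 3 + v$ ($Y{\left(v \right)} = v + 3 = 3 + v$)
$t = -8$ ($t = -3 - 5 = -8$)
$M{\left(B \right)} = - 128 B$ ($M{\left(B \right)} = \left(3 + 1\right) B 4 \left(-8\right) = 4 \cdot 4 B \left(-8\right) = 16 B \left(-8\right) = - 128 B$)
$39 M{\left(4 \right)} \left(-12\right) = 39 \left(\left(-128\right) 4\right) \left(-12\right) = 39 \left(-512\right) \left(-12\right) = \left(-19968\right) \left(-12\right) = 239616$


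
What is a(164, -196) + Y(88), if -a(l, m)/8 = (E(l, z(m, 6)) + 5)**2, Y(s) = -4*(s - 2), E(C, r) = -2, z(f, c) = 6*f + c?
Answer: -416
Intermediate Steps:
z(f, c) = c + 6*f
Y(s) = 8 - 4*s (Y(s) = -4*(-2 + s) = 8 - 4*s)
a(l, m) = -72 (a(l, m) = -8*(-2 + 5)**2 = -8*3**2 = -8*9 = -72)
a(164, -196) + Y(88) = -72 + (8 - 4*88) = -72 + (8 - 352) = -72 - 344 = -416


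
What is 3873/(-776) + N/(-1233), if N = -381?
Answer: -1493251/318936 ≈ -4.6820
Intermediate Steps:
3873/(-776) + N/(-1233) = 3873/(-776) - 381/(-1233) = 3873*(-1/776) - 381*(-1/1233) = -3873/776 + 127/411 = -1493251/318936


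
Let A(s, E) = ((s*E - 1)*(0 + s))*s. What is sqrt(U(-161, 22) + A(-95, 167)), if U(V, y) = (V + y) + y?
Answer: I*sqrt(143190767) ≈ 11966.0*I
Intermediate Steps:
U(V, y) = V + 2*y
A(s, E) = s**2*(-1 + E*s) (A(s, E) = ((E*s - 1)*s)*s = ((-1 + E*s)*s)*s = (s*(-1 + E*s))*s = s**2*(-1 + E*s))
sqrt(U(-161, 22) + A(-95, 167)) = sqrt((-161 + 2*22) + (-95)**2*(-1 + 167*(-95))) = sqrt((-161 + 44) + 9025*(-1 - 15865)) = sqrt(-117 + 9025*(-15866)) = sqrt(-117 - 143190650) = sqrt(-143190767) = I*sqrt(143190767)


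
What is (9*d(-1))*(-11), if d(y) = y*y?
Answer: -99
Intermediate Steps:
d(y) = y²
(9*d(-1))*(-11) = (9*(-1)²)*(-11) = (9*1)*(-11) = 9*(-11) = -99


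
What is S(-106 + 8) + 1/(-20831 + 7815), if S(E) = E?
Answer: -1275569/13016 ≈ -98.000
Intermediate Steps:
S(-106 + 8) + 1/(-20831 + 7815) = (-106 + 8) + 1/(-20831 + 7815) = -98 + 1/(-13016) = -98 - 1/13016 = -1275569/13016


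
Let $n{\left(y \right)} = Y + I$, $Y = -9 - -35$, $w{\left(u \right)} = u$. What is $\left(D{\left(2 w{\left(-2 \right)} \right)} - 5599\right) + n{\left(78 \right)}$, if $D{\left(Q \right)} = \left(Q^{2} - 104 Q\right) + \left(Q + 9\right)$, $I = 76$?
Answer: $-5060$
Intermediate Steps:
$Y = 26$ ($Y = -9 + 35 = 26$)
$n{\left(y \right)} = 102$ ($n{\left(y \right)} = 26 + 76 = 102$)
$D{\left(Q \right)} = 9 + Q^{2} - 103 Q$ ($D{\left(Q \right)} = \left(Q^{2} - 104 Q\right) + \left(9 + Q\right) = 9 + Q^{2} - 103 Q$)
$\left(D{\left(2 w{\left(-2 \right)} \right)} - 5599\right) + n{\left(78 \right)} = \left(\left(9 + \left(2 \left(-2\right)\right)^{2} - 103 \cdot 2 \left(-2\right)\right) - 5599\right) + 102 = \left(\left(9 + \left(-4\right)^{2} - -412\right) - 5599\right) + 102 = \left(\left(9 + 16 + 412\right) - 5599\right) + 102 = \left(437 - 5599\right) + 102 = -5162 + 102 = -5060$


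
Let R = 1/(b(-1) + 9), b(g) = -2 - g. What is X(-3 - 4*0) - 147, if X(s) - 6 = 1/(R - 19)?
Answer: -21299/151 ≈ -141.05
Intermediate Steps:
R = ⅛ (R = 1/((-2 - 1*(-1)) + 9) = 1/((-2 + 1) + 9) = 1/(-1 + 9) = 1/8 = ⅛ ≈ 0.12500)
X(s) = 898/151 (X(s) = 6 + 1/(⅛ - 19) = 6 + 1/(-151/8) = 6 - 8/151 = 898/151)
X(-3 - 4*0) - 147 = 898/151 - 147 = -21299/151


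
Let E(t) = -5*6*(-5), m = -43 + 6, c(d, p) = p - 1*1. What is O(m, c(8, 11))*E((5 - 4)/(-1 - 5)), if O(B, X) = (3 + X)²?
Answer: 25350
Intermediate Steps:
c(d, p) = -1 + p (c(d, p) = p - 1 = -1 + p)
m = -37
E(t) = 150 (E(t) = -30*(-5) = 150)
O(m, c(8, 11))*E((5 - 4)/(-1 - 5)) = (3 + (-1 + 11))²*150 = (3 + 10)²*150 = 13²*150 = 169*150 = 25350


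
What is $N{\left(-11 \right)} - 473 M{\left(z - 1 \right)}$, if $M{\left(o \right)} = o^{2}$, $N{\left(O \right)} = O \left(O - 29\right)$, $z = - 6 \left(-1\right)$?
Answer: $-11385$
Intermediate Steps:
$z = 6$ ($z = \left(-1\right) \left(-6\right) = 6$)
$N{\left(O \right)} = O \left(-29 + O\right)$
$N{\left(-11 \right)} - 473 M{\left(z - 1 \right)} = - 11 \left(-29 - 11\right) - 473 \left(6 - 1\right)^{2} = \left(-11\right) \left(-40\right) - 473 \cdot 5^{2} = 440 - 11825 = -11385$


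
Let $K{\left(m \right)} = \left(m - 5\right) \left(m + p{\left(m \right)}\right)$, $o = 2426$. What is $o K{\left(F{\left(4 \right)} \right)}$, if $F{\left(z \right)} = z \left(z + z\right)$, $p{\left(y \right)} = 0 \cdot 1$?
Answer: $2096064$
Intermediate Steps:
$p{\left(y \right)} = 0$
$F{\left(z \right)} = 2 z^{2}$ ($F{\left(z \right)} = z 2 z = 2 z^{2}$)
$K{\left(m \right)} = m \left(-5 + m\right)$ ($K{\left(m \right)} = \left(m - 5\right) \left(m + 0\right) = \left(-5 + m\right) m = m \left(-5 + m\right)$)
$o K{\left(F{\left(4 \right)} \right)} = 2426 \cdot 2 \cdot 4^{2} \left(-5 + 2 \cdot 4^{2}\right) = 2426 \cdot 2 \cdot 16 \left(-5 + 2 \cdot 16\right) = 2426 \cdot 32 \left(-5 + 32\right) = 2426 \cdot 32 \cdot 27 = 2426 \cdot 864 = 2096064$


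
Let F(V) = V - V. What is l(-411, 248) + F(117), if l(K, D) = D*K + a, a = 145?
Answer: -101783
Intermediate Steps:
l(K, D) = 145 + D*K (l(K, D) = D*K + 145 = 145 + D*K)
F(V) = 0
l(-411, 248) + F(117) = (145 + 248*(-411)) + 0 = (145 - 101928) + 0 = -101783 + 0 = -101783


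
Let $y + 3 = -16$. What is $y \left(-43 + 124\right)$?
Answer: $-1539$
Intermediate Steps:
$y = -19$ ($y = -3 - 16 = -19$)
$y \left(-43 + 124\right) = - 19 \left(-43 + 124\right) = \left(-19\right) 81 = -1539$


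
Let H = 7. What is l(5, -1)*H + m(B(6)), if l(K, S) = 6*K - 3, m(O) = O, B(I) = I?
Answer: 195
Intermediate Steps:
l(K, S) = -3 + 6*K
l(5, -1)*H + m(B(6)) = (-3 + 6*5)*7 + 6 = (-3 + 30)*7 + 6 = 27*7 + 6 = 189 + 6 = 195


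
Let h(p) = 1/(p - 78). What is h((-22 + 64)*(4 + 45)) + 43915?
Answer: 86951701/1980 ≈ 43915.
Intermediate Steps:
h(p) = 1/(-78 + p)
h((-22 + 64)*(4 + 45)) + 43915 = 1/(-78 + (-22 + 64)*(4 + 45)) + 43915 = 1/(-78 + 42*49) + 43915 = 1/(-78 + 2058) + 43915 = 1/1980 + 43915 = 86951701/1980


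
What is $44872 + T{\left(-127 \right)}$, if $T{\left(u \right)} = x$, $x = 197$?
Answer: $45069$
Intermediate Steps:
$T{\left(u \right)} = 197$
$44872 + T{\left(-127 \right)} = 44872 + 197 = 45069$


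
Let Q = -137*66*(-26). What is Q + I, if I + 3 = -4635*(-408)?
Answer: 2126169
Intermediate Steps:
I = 1891077 (I = -3 - 4635*(-408) = -3 + 1891080 = 1891077)
Q = 235092 (Q = -9042*(-26) = 235092)
Q + I = 235092 + 1891077 = 2126169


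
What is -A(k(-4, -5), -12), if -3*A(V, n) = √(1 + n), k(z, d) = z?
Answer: I*√11/3 ≈ 1.1055*I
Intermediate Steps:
A(V, n) = -√(1 + n)/3
-A(k(-4, -5), -12) = -(-1)*√(1 - 12)/3 = -(-1)*√(-11)/3 = -(-1)*I*√11/3 = I*√11/3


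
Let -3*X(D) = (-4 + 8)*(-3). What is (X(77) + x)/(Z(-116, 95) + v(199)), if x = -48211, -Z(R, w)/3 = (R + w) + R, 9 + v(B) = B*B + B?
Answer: -48207/40202 ≈ -1.1991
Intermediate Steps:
v(B) = -9 + B + B² (v(B) = -9 + (B*B + B) = -9 + (B² + B) = -9 + (B + B²) = -9 + B + B²)
Z(R, w) = -6*R - 3*w (Z(R, w) = -3*((R + w) + R) = -3*(w + 2*R) = -6*R - 3*w)
X(D) = 4 (X(D) = -(-4 + 8)*(-3)/3 = -4*(-3)/3 = -⅓*(-12) = 4)
(X(77) + x)/(Z(-116, 95) + v(199)) = (4 - 48211)/((-6*(-116) - 3*95) + (-9 + 199 + 199²)) = -48207/((696 - 285) + (-9 + 199 + 39601)) = -48207/(411 + 39791) = -48207/40202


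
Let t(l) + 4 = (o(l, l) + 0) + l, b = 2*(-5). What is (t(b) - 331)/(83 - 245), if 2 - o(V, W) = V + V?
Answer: 323/162 ≈ 1.9938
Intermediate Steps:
b = -10
o(V, W) = 2 - 2*V (o(V, W) = 2 - (V + V) = 2 - 2*V)
t(l) = -2 - l (t(l) = -4 + (((2 - 2*l) + 0) + l) = -4 + ((2 - 2*l) + l) = -4 + (2 - l) = -2 - l)
(t(b) - 331)/(83 - 245) = ((-2 - 1*(-10)) - 331)/(83 - 245) = ((-2 + 10) - 331)/(-162) = (8 - 331)*(-1/162) = -323*(-1/162) = 323/162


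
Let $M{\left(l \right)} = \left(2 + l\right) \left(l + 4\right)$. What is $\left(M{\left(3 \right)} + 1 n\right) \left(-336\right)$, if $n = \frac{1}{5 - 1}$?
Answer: $-11844$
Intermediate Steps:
$M{\left(l \right)} = \left(2 + l\right) \left(4 + l\right)$
$n = \frac{1}{4} \approx 0.25$
$\left(M{\left(3 \right)} + 1 n\right) \left(-336\right) = \left(\left(8 + 3^{2} + 6 \cdot 3\right) + 1 \cdot \frac{1}{4}\right) \left(-336\right) = \left(\left(8 + 9 + 18\right) + \frac{1}{4}\right) \left(-336\right) = \left(35 + \frac{1}{4}\right) \left(-336\right) = \frac{141}{4} \left(-336\right) = -11844$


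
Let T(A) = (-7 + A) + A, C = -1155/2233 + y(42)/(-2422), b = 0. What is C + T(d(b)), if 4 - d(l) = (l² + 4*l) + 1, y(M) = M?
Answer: -7699/5017 ≈ -1.5346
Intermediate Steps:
C = -2682/5017 (C = -1155/2233 + 42/(-2422) = -1155*1/2233 + 42*(-1/2422) = -15/29 - 3/173 = -2682/5017 ≈ -0.53458)
d(l) = 3 - l² - 4*l (d(l) = 4 - ((l² + 4*l) + 1) = 4 - (1 + l² + 4*l) = 4 + (-1 - l² - 4*l) = 3 - l² - 4*l)
T(A) = -7 + 2*A
C + T(d(b)) = -2682/5017 + (-7 + 2*(3 - 1*0² - 4*0)) = -2682/5017 + (-7 + 2*(3 - 1*0 + 0)) = -2682/5017 + (-7 + 2*(3 + 0 + 0)) = -2682/5017 + (-7 + 2*3) = -2682/5017 + (-7 + 6) = -2682/5017 - 1 = -7699/5017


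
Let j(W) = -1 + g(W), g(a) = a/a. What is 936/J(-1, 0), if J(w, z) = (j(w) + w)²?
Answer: 936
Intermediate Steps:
g(a) = 1
j(W) = 0 (j(W) = -1 + 1 = 0)
J(w, z) = w² (J(w, z) = (0 + w)² = w²)
936/J(-1, 0) = 936/((-1)²) = 936/1 = 936*1 = 936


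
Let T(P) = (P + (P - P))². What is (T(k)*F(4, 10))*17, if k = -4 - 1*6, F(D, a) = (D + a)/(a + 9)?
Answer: 23800/19 ≈ 1252.6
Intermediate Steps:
F(D, a) = (D + a)/(9 + a)
k = -10 (k = -4 - 6 = -10)
T(P) = P² (T(P) = (P + 0)² = P²)
(T(k)*F(4, 10))*17 = ((-10)²*((4 + 10)/(9 + 10)))*17 = (100*(14/19))*17 = (1400/19)*17 = 23800/19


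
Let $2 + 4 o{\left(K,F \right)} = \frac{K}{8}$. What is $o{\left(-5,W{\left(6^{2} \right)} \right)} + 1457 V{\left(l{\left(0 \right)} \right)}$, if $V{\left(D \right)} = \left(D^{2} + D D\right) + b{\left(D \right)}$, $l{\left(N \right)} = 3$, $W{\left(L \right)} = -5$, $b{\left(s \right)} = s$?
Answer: $\frac{979083}{32} \approx 30596.0$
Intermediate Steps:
$V{\left(D \right)} = D + 2 D^{2}$ ($V{\left(D \right)} = \left(D^{2} + D D\right) + D = \left(D^{2} + D^{2}\right) + D = 2 D^{2} + D = D + 2 D^{2}$)
$o{\left(K,F \right)} = - \frac{1}{2} + \frac{K}{32}$ ($o{\left(K,F \right)} = - \frac{1}{2} + \frac{K \frac{1}{8}}{4} = - \frac{1}{2} + \frac{\frac{1}{8} K}{4} = - \frac{1}{2} + \frac{K}{32}$)
$o{\left(-5,W{\left(6^{2} \right)} \right)} + 1457 V{\left(l{\left(0 \right)} \right)} = \left(- \frac{1}{2} + \frac{1}{32} \left(-5\right)\right) + 1457 \cdot 3 \left(1 + 2 \cdot 3\right) = \left(- \frac{1}{2} - \frac{5}{32}\right) + 1457 \cdot 3 \left(1 + 6\right) = - \frac{21}{32} + 1457 \cdot 3 \cdot 7 = - \frac{21}{32} + 1457 \cdot 21 = - \frac{21}{32} + 30597 = \frac{979083}{32}$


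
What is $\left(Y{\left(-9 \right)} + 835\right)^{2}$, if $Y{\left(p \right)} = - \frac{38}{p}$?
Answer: $\frac{57047809}{81} \approx 7.0429 \cdot 10^{5}$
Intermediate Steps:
$\left(Y{\left(-9 \right)} + 835\right)^{2} = \left(- \frac{38}{-9} + 835\right)^{2} = \left(\left(-38\right) \left(- \frac{1}{9}\right) + 835\right)^{2} = \left(\frac{38}{9} + 835\right)^{2} = \left(\frac{7553}{9}\right)^{2} = \frac{57047809}{81}$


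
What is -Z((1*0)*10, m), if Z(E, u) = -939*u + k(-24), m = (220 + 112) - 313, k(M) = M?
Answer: 17865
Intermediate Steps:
m = 19 (m = 332 - 313 = 19)
Z(E, u) = -24 - 939*u (Z(E, u) = -939*u - 24 = -24 - 939*u)
-Z((1*0)*10, m) = -(-24 - 939*19) = -(-24 - 17841) = -1*(-17865) = 17865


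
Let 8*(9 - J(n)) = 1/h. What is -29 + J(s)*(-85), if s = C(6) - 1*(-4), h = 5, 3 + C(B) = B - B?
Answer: -6335/8 ≈ -791.88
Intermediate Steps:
C(B) = -3 (C(B) = -3 + (B - B) = -3 + 0 = -3)
s = 1 (s = -3 - 1*(-4) = -3 + 4 = 1)
J(n) = 359/40 (J(n) = 9 - ⅛/5 = 9 - ⅛*⅕ = 9 - 1/40 = 359/40)
-29 + J(s)*(-85) = -29 + (359/40)*(-85) = -29 - 6103/8 = -6335/8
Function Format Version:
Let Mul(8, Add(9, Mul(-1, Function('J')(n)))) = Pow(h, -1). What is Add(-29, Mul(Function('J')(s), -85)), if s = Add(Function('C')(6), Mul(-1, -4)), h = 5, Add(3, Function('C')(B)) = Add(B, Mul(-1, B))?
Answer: Rational(-6335, 8) ≈ -791.88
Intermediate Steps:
Function('C')(B) = -3 (Function('C')(B) = Add(-3, Add(B, Mul(-1, B))) = Add(-3, 0) = -3)
s = 1 (s = Add(-3, Mul(-1, -4)) = Add(-3, 4) = 1)
Function('J')(n) = Rational(359, 40) (Function('J')(n) = Add(9, Mul(Rational(-1, 8), Pow(5, -1))) = Add(9, Mul(Rational(-1, 8), Rational(1, 5))) = Add(9, Rational(-1, 40)) = Rational(359, 40))
Add(-29, Mul(Function('J')(s), -85)) = Add(-29, Mul(Rational(359, 40), -85)) = Add(-29, Rational(-6103, 8)) = Rational(-6335, 8)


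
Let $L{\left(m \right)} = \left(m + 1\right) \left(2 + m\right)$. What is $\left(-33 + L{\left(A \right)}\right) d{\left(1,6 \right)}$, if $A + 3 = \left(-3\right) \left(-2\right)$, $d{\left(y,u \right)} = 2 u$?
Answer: $-156$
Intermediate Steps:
$A = 3$ ($A = -3 - -6 = -3 + 6 = 3$)
$L{\left(m \right)} = \left(1 + m\right) \left(2 + m\right)$
$\left(-33 + L{\left(A \right)}\right) d{\left(1,6 \right)} = \left(-33 + \left(2 + 3^{2} + 3 \cdot 3\right)\right) 2 \cdot 6 = \left(-33 + \left(2 + 9 + 9\right)\right) 12 = \left(-33 + 20\right) 12 = \left(-13\right) 12 = -156$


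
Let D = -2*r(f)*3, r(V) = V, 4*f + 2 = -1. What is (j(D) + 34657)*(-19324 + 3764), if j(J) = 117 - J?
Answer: -541013420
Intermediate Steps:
f = -¾ (f = -½ + (¼)*(-1) = -½ - ¼ = -¾ ≈ -0.75000)
D = 9/2 (D = -2*(-¾)*3 = (3/2)*3 = 9/2 ≈ 4.5000)
(j(D) + 34657)*(-19324 + 3764) = ((117 - 1*9/2) + 34657)*(-19324 + 3764) = ((117 - 9/2) + 34657)*(-15560) = (225/2 + 34657)*(-15560) = (69539/2)*(-15560) = -541013420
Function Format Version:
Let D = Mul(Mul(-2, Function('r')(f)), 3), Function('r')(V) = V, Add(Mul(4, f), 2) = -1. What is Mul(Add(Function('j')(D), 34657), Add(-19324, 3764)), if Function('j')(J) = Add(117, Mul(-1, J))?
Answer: -541013420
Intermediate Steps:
f = Rational(-3, 4) (f = Add(Rational(-1, 2), Mul(Rational(1, 4), -1)) = Add(Rational(-1, 2), Rational(-1, 4)) = Rational(-3, 4) ≈ -0.75000)
D = Rational(9, 2) (D = Mul(Mul(-2, Rational(-3, 4)), 3) = Mul(Rational(3, 2), 3) = Rational(9, 2) ≈ 4.5000)
Mul(Add(Function('j')(D), 34657), Add(-19324, 3764)) = Mul(Add(Add(117, Mul(-1, Rational(9, 2))), 34657), Add(-19324, 3764)) = Mul(Add(Add(117, Rational(-9, 2)), 34657), -15560) = Mul(Add(Rational(225, 2), 34657), -15560) = Mul(Rational(69539, 2), -15560) = -541013420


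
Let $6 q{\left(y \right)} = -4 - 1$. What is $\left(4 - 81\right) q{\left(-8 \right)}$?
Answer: $\frac{385}{6} \approx 64.167$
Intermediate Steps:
$q{\left(y \right)} = - \frac{5}{6}$ ($q{\left(y \right)} = \frac{-4 - 1}{6} = \frac{1}{6} \left(-5\right) = - \frac{5}{6}$)
$\left(4 - 81\right) q{\left(-8 \right)} = \left(4 - 81\right) \left(- \frac{5}{6}\right) = \left(-77\right) \left(- \frac{5}{6}\right) = \frac{385}{6}$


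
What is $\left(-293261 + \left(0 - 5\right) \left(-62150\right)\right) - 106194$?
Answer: $-88705$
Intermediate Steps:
$\left(-293261 + \left(0 - 5\right) \left(-62150\right)\right) - 106194 = \left(-293261 - -310750\right) - 106194 = \left(-293261 + 310750\right) - 106194 = 17489 - 106194 = -88705$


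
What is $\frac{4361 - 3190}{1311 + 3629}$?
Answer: $\frac{1171}{4940} \approx 0.23704$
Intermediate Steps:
$\frac{4361 - 3190}{1311 + 3629} = \frac{1171}{4940}$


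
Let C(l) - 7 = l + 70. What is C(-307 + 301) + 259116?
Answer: 259187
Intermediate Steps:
C(l) = 77 + l (C(l) = 7 + (l + 70) = 7 + (70 + l) = 77 + l)
C(-307 + 301) + 259116 = (77 + (-307 + 301)) + 259116 = (77 - 6) + 259116 = 71 + 259116 = 259187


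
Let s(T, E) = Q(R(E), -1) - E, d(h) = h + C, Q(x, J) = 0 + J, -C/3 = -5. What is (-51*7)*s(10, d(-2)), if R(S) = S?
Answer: 4998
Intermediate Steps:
C = 15 (C = -3*(-5) = 15)
Q(x, J) = J
d(h) = 15 + h (d(h) = h + 15 = 15 + h)
s(T, E) = -1 - E
(-51*7)*s(10, d(-2)) = (-51*7)*(-1 - (15 - 2)) = -357*(-1 - 1*13) = -357*(-1 - 13) = -357*(-14) = 4998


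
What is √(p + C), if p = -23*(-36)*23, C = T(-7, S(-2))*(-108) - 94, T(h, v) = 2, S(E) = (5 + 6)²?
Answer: √18734 ≈ 136.87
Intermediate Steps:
S(E) = 121 (S(E) = 11² = 121)
C = -310 (C = 2*(-108) - 94 = -216 - 94 = -310)
p = 19044 (p = 828*23 = 19044)
√(p + C) = √(19044 - 310) = √18734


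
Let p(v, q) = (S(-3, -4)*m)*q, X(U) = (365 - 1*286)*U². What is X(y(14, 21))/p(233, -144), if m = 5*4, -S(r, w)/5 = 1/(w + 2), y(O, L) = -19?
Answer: -28519/7200 ≈ -3.9610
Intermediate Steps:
S(r, w) = -5/(2 + w) (S(r, w) = -5/(w + 2) = -5/(2 + w))
X(U) = 79*U² (X(U) = (365 - 286)*U² = 79*U²)
m = 20
p(v, q) = 50*q (p(v, q) = (-5/(2 - 4)*20)*q = (-5/(-2)*20)*q = (-5*(-½)*20)*q = ((5/2)*20)*q = 50*q)
X(y(14, 21))/p(233, -144) = (79*(-19)²)/((50*(-144))) = (79*361)/(-7200) = 28519*(-1/7200) = -28519/7200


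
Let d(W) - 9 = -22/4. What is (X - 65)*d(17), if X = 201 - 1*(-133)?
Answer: 1883/2 ≈ 941.50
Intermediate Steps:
d(W) = 7/2 (d(W) = 9 - 22/4 = 9 - 22*¼ = 9 - 11/2 = 7/2)
X = 334 (X = 201 + 133 = 334)
(X - 65)*d(17) = (334 - 65)*(7/2) = 269*(7/2) = 1883/2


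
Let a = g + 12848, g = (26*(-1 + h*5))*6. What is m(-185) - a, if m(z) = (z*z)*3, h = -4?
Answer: 93103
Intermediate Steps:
g = -3276 (g = (26*(-1 - 4*5))*6 = (26*(-1 - 20))*6 = (26*(-21))*6 = -546*6 = -3276)
m(z) = 3*z**2 (m(z) = z**2*3 = 3*z**2)
a = 9572 (a = -3276 + 12848 = 9572)
m(-185) - a = 3*(-185)**2 - 1*9572 = 3*34225 - 9572 = 102675 - 9572 = 93103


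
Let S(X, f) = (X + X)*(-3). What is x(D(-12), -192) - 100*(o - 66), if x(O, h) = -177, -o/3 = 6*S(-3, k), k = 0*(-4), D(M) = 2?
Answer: 38823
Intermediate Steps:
k = 0
S(X, f) = -6*X (S(X, f) = (2*X)*(-3) = -6*X)
o = -324 (o = -18*(-6*(-3)) = -18*18 = -3*108 = -324)
x(D(-12), -192) - 100*(o - 66) = -177 - 100*(-324 - 66) = -177 - 100*(-390) = -177 - 1*(-39000) = -177 + 39000 = 38823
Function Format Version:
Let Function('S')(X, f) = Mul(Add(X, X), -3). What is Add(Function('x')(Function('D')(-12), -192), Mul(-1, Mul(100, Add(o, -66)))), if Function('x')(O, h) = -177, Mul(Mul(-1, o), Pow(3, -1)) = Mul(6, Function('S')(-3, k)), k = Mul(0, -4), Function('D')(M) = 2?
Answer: 38823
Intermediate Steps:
k = 0
Function('S')(X, f) = Mul(-6, X) (Function('S')(X, f) = Mul(Mul(2, X), -3) = Mul(-6, X))
o = -324 (o = Mul(-3, Mul(6, Mul(-6, -3))) = Mul(-3, Mul(6, 18)) = Mul(-3, 108) = -324)
Add(Function('x')(Function('D')(-12), -192), Mul(-1, Mul(100, Add(o, -66)))) = Add(-177, Mul(-1, Mul(100, Add(-324, -66)))) = Add(-177, Mul(-1, Mul(100, -390))) = Add(-177, Mul(-1, -39000)) = Add(-177, 39000) = 38823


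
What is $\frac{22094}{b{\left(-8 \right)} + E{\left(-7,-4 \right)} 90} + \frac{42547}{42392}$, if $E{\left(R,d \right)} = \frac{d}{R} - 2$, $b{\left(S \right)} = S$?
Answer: $- \frac{1628896751}{10131688} \approx -160.77$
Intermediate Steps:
$E{\left(R,d \right)} = -2 + \frac{d}{R}$ ($E{\left(R,d \right)} = \frac{d}{R} - 2 = -2 + \frac{d}{R}$)
$\frac{22094}{b{\left(-8 \right)} + E{\left(-7,-4 \right)} 90} + \frac{42547}{42392} = \frac{22094}{-8 + \left(-2 - \frac{4}{-7}\right) 90} + \frac{42547}{42392} = \frac{22094}{-8 + \left(-2 - - \frac{4}{7}\right) 90} + 42547 \cdot \frac{1}{42392} = \frac{22094}{-8 + \left(-2 + \frac{4}{7}\right) 90} + \frac{42547}{42392} = \frac{22094}{-8 - \frac{900}{7}} + \frac{42547}{42392} = \frac{22094}{- \frac{956}{7}} + \frac{42547}{42392} = 22094 \left(- \frac{7}{956}\right) + \frac{42547}{42392} = - \frac{77329}{478} + \frac{42547}{42392} = - \frac{1628896751}{10131688}$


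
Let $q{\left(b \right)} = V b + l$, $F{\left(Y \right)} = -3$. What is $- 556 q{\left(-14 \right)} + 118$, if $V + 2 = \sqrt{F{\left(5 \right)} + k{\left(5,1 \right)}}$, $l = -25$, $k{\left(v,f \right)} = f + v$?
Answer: $-1550 + 7784 \sqrt{3} \approx 11932.0$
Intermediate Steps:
$V = -2 + \sqrt{3}$ ($V = -2 + \sqrt{-3 + \left(1 + 5\right)} = -2 + \sqrt{-3 + 6} = -2 + \sqrt{3} \approx -0.26795$)
$q{\left(b \right)} = -25 + b \left(-2 + \sqrt{3}\right)$ ($q{\left(b \right)} = \left(-2 + \sqrt{3}\right) b - 25 = b \left(-2 + \sqrt{3}\right) - 25 = -25 + b \left(-2 + \sqrt{3}\right)$)
$- 556 q{\left(-14 \right)} + 118 = - 556 \left(-25 - - 14 \left(2 - \sqrt{3}\right)\right) + 118 = - 556 \left(-25 + \left(28 - 14 \sqrt{3}\right)\right) + 118 = - 556 \left(3 - 14 \sqrt{3}\right) + 118 = \left(-1668 + 7784 \sqrt{3}\right) + 118 = -1550 + 7784 \sqrt{3}$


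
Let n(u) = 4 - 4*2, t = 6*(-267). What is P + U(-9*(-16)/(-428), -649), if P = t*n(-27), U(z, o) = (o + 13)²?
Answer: 410904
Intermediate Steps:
t = -1602
U(z, o) = (13 + o)²
n(u) = -4 (n(u) = 4 - 8 = -4)
P = 6408 (P = -1602*(-4) = 6408)
P + U(-9*(-16)/(-428), -649) = 6408 + (13 - 649)² = 6408 + (-636)² = 6408 + 404496 = 410904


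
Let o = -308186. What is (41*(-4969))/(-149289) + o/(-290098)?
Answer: 52555077598/21654220161 ≈ 2.4270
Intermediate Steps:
(41*(-4969))/(-149289) + o/(-290098) = (41*(-4969))/(-149289) - 308186/(-290098) = -203729*(-1/149289) - 308186*(-1/290098) = 203729/149289 + 154093/145049 = 52555077598/21654220161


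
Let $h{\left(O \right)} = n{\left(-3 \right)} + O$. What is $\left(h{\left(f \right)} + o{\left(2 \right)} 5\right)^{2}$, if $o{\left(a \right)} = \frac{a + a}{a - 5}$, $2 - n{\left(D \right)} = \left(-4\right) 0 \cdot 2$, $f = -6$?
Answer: $\frac{1024}{9} \approx 113.78$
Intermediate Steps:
$n{\left(D \right)} = 2$ ($n{\left(D \right)} = 2 - \left(-4\right) 0 \cdot 2 = 2 - 0 \cdot 2 = 2 - 0 = 2 + 0 = 2$)
$o{\left(a \right)} = \frac{2 a}{-5 + a}$
$h{\left(O \right)} = 2 + O$
$\left(h{\left(f \right)} + o{\left(2 \right)} 5\right)^{2} = \left(\left(2 - 6\right) + 2 \cdot 2 \frac{1}{-5 + 2} \cdot 5\right)^{2} = \left(-4 + 2 \cdot 2 \frac{1}{-3} \cdot 5\right)^{2} = \left(-4 + 2 \cdot 2 \left(- \frac{1}{3}\right) 5\right)^{2} = \left(-4 - \frac{20}{3}\right)^{2} = \left(- \frac{32}{3}\right)^{2} = \frac{1024}{9}$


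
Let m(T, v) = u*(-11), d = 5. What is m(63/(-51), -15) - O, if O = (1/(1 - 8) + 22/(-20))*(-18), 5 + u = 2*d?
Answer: -2708/35 ≈ -77.371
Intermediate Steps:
u = 5 (u = -5 + 2*5 = -5 + 10 = 5)
m(T, v) = -55 (m(T, v) = 5*(-11) = -55)
O = 783/35 (O = (1/(-7) + 22*(-1/20))*(-18) = (-⅐ - 11/10)*(-18) = -87/70*(-18) = 783/35 ≈ 22.371)
m(63/(-51), -15) - O = -55 - 1*783/35 = -55 - 783/35 = -2708/35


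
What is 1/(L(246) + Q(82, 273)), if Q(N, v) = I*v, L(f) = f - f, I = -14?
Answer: -1/3822 ≈ -0.00026164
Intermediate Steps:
L(f) = 0
Q(N, v) = -14*v
1/(L(246) + Q(82, 273)) = 1/(0 - 14*273) = 1/(0 - 3822) = 1/(-3822) = -1/3822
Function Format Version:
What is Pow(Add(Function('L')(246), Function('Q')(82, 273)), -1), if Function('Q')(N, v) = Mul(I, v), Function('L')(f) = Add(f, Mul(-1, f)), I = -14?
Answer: Rational(-1, 3822) ≈ -0.00026164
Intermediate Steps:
Function('L')(f) = 0
Function('Q')(N, v) = Mul(-14, v)
Pow(Add(Function('L')(246), Function('Q')(82, 273)), -1) = Pow(Add(0, Mul(-14, 273)), -1) = Pow(Add(0, -3822), -1) = Pow(-3822, -1) = Rational(-1, 3822)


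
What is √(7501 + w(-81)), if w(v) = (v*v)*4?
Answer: √33745 ≈ 183.70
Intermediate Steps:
w(v) = 4*v² (w(v) = v²*4 = 4*v²)
√(7501 + w(-81)) = √(7501 + 4*(-81)²) = √(7501 + 4*6561) = √(7501 + 26244) = √33745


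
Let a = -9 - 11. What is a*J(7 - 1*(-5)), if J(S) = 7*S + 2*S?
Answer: -2160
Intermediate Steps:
J(S) = 9*S
a = -20
a*J(7 - 1*(-5)) = -180*(7 - 1*(-5)) = -180*(7 + 5) = -180*12 = -20*108 = -2160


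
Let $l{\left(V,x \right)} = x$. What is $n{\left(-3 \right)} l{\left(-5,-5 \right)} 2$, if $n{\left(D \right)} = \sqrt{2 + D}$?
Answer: $- 10 i \approx - 10.0 i$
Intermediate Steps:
$n{\left(-3 \right)} l{\left(-5,-5 \right)} 2 = \sqrt{2 - 3} \left(-5\right) 2 = \sqrt{-1} \left(-5\right) 2 = i \left(-5\right) 2 = - 5 i 2 = - 10 i$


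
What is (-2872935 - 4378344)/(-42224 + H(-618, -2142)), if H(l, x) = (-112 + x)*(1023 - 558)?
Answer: 1035897/155762 ≈ 6.6505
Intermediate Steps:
H(l, x) = -52080 + 465*x (H(l, x) = (-112 + x)*465 = -52080 + 465*x)
(-2872935 - 4378344)/(-42224 + H(-618, -2142)) = (-2872935 - 4378344)/(-42224 + (-52080 + 465*(-2142))) = -7251279/(-42224 + (-52080 - 996030)) = -7251279/(-42224 - 1048110) = -7251279/(-1090334) = -7251279*(-1/1090334) = 1035897/155762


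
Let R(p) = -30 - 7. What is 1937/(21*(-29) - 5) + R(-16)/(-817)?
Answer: -1559811/501638 ≈ -3.1094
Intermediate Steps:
R(p) = -37
1937/(21*(-29) - 5) + R(-16)/(-817) = 1937/(21*(-29) - 5) - 37/(-817) = 1937/(-609 - 5) - 37*(-1/817) = 1937/(-614) + 37/817 = 1937*(-1/614) + 37/817 = -1937/614 + 37/817 = -1559811/501638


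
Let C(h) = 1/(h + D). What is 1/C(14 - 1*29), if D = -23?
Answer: -38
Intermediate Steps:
C(h) = 1/(-23 + h) (C(h) = 1/(h - 23) = 1/(-23 + h))
1/C(14 - 1*29) = 1/(1/(-23 + (14 - 1*29))) = 1/(1/(-23 + (14 - 29))) = 1/(1/(-23 - 15)) = 1/(1/(-38)) = 1/(-1/38) = -38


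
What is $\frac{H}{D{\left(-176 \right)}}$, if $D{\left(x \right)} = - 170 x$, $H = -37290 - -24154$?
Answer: $- \frac{821}{1870} \approx -0.43904$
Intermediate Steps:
$H = -13136$ ($H = -37290 + 24154 = -13136$)
$\frac{H}{D{\left(-176 \right)}} = - \frac{13136}{\left(-170\right) \left(-176\right)} = - \frac{13136}{29920} = \left(-13136\right) \frac{1}{29920} = - \frac{821}{1870}$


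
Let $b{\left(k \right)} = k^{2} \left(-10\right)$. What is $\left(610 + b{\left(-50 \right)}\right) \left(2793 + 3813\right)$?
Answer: $-161120340$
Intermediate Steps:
$b{\left(k \right)} = - 10 k^{2}$
$\left(610 + b{\left(-50 \right)}\right) \left(2793 + 3813\right) = \left(610 - 10 \left(-50\right)^{2}\right) \left(2793 + 3813\right) = \left(610 - 25000\right) 6606 = \left(-24390\right) 6606 = -161120340$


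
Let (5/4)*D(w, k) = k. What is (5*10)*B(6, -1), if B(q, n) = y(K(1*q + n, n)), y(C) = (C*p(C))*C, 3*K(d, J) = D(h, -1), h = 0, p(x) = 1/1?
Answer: 32/9 ≈ 3.5556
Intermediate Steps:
p(x) = 1
D(w, k) = 4*k/5
K(d, J) = -4/15 (K(d, J) = ((4/5)*(-1))/3 = (1/3)*(-4/5) = -4/15)
y(C) = C**2 (y(C) = (C*1)*C = C*C = C**2)
B(q, n) = 16/225 (B(q, n) = (-4/15)**2 = 16/225)
(5*10)*B(6, -1) = (5*10)*(16/225) = 50*(16/225) = 32/9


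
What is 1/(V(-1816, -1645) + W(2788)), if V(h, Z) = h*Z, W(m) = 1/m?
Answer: 2788/8328648161 ≈ 3.3475e-7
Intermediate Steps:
V(h, Z) = Z*h
1/(V(-1816, -1645) + W(2788)) = 1/(-1645*(-1816) + 1/2788) = 1/(2987320 + 1/2788) = 1/(8328648161/2788) = 2788/8328648161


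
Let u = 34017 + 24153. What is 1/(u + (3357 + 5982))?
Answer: 1/67509 ≈ 1.4813e-5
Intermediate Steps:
u = 58170
1/(u + (3357 + 5982)) = 1/(58170 + (3357 + 5982)) = 1/(58170 + 9339) = 1/67509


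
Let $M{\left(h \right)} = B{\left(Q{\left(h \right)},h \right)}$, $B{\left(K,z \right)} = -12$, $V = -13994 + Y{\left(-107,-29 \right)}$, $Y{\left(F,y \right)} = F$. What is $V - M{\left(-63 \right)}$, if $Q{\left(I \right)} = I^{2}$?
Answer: $-14089$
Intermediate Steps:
$V = -14101$ ($V = -13994 - 107 = -14101$)
$M{\left(h \right)} = -12$
$V - M{\left(-63 \right)} = -14101 - -12 = -14101 + 12 = -14089$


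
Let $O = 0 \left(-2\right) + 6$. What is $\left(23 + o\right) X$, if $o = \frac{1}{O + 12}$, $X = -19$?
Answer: $- \frac{7885}{18} \approx -438.06$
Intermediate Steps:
$O = 6$ ($O = 0 + 6 = 6$)
$o = \frac{1}{18}$ ($o = \frac{1}{6 + 12} = \frac{1}{18} \approx 0.055556$)
$\left(23 + o\right) X = \left(23 + \frac{1}{18}\right) \left(-19\right) = \frac{415}{18} \left(-19\right) = - \frac{7885}{18}$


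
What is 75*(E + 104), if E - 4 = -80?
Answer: 2100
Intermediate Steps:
E = -76 (E = 4 - 80 = -76)
75*(E + 104) = 75*(-76 + 104) = 75*28 = 2100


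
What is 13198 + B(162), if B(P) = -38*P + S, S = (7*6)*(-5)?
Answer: 6832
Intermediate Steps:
S = -210 (S = 42*(-5) = -210)
B(P) = -210 - 38*P (B(P) = -38*P - 210 = -210 - 38*P)
13198 + B(162) = 13198 + (-210 - 38*162) = 13198 + (-210 - 6156) = 13198 - 6366 = 6832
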